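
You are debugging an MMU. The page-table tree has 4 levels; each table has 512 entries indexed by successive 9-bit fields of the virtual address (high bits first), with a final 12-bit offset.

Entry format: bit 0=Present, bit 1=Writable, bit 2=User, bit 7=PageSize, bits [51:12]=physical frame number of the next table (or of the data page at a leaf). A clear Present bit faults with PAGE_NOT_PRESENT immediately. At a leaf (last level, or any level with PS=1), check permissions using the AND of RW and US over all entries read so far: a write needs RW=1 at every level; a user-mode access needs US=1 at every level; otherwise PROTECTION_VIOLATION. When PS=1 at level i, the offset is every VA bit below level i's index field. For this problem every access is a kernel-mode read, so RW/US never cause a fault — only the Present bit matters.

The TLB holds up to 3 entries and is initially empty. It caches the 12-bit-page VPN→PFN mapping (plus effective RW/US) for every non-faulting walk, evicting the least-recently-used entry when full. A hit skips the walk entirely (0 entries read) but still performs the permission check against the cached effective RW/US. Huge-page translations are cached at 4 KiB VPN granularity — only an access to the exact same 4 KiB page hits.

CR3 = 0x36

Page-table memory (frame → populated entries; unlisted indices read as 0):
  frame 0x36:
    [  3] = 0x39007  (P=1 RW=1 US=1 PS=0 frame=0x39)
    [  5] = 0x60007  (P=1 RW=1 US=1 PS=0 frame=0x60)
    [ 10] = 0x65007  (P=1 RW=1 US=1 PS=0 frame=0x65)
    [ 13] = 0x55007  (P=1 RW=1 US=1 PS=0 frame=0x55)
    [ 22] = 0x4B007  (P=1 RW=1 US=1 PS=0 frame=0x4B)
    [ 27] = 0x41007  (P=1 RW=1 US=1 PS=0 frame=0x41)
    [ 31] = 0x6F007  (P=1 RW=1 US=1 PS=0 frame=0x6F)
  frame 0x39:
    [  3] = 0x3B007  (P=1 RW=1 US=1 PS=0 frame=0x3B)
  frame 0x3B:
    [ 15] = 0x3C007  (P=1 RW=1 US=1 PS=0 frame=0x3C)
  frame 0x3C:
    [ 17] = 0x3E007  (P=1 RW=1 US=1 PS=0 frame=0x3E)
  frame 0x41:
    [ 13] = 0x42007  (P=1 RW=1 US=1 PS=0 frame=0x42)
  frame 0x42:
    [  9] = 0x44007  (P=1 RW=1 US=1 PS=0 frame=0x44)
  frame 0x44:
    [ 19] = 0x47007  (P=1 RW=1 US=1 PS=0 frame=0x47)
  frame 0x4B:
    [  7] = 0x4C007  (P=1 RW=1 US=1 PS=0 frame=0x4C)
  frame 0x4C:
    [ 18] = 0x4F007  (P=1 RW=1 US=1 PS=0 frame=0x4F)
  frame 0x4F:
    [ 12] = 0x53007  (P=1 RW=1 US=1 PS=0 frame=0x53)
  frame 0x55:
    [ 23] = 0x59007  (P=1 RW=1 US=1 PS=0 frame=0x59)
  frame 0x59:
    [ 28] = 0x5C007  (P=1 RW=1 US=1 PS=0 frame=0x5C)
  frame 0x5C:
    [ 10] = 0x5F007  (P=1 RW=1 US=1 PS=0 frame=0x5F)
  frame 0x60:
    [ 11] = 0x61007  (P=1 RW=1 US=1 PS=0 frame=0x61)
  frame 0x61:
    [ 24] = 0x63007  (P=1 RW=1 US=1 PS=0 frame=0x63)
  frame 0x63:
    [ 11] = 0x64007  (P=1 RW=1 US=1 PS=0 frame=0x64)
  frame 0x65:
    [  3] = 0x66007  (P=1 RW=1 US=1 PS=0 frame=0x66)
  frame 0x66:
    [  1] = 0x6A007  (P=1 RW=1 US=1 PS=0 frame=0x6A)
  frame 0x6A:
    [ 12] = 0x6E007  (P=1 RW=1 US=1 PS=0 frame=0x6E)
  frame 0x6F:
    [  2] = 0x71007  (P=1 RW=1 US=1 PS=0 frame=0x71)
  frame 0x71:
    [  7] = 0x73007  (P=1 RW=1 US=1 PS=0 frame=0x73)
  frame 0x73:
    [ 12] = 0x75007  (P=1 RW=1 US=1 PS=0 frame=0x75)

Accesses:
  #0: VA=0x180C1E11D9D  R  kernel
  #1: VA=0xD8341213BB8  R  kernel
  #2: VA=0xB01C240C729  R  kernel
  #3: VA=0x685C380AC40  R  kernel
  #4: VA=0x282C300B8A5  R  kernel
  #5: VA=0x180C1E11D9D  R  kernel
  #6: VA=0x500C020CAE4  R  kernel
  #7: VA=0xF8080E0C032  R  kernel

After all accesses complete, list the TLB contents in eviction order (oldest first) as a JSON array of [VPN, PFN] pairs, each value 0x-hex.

Walk each access:
#0 VA=0x180C1E11D9D (r,kernel):
  [0] read 0x36 idx=3: raw=0x39007 flags P=1 W=1 U=1 S=0
  [1] read 0x39 idx=3: raw=0x3B007 flags P=1 W=1 U=1 S=0
  [2] read 0x3B idx=15: raw=0x3C007 flags P=1 W=1 U=1 S=0
  [3] read 0x3C idx=17: raw=0x3E007 flags P=1 W=1 U=1 S=0
  ⇒ phys 0x3ED9D  [4 reads]
#1 VA=0xD8341213BB8 (r,kernel):
  [0] read 0x36 idx=27: raw=0x41007 flags P=1 W=1 U=1 S=0
  [1] read 0x41 idx=13: raw=0x42007 flags P=1 W=1 U=1 S=0
  [2] read 0x42 idx=9: raw=0x44007 flags P=1 W=1 U=1 S=0
  [3] read 0x44 idx=19: raw=0x47007 flags P=1 W=1 U=1 S=0
  ⇒ phys 0x47BB8  [4 reads]
#2 VA=0xB01C240C729 (r,kernel):
  [0] read 0x36 idx=22: raw=0x4B007 flags P=1 W=1 U=1 S=0
  [1] read 0x4B idx=7: raw=0x4C007 flags P=1 W=1 U=1 S=0
  [2] read 0x4C idx=18: raw=0x4F007 flags P=1 W=1 U=1 S=0
  [3] read 0x4F idx=12: raw=0x53007 flags P=1 W=1 U=1 S=0
  ⇒ phys 0x53729  [4 reads]
#3 VA=0x685C380AC40 (r,kernel):
  [0] read 0x36 idx=13: raw=0x55007 flags P=1 W=1 U=1 S=0
  [1] read 0x55 idx=23: raw=0x59007 flags P=1 W=1 U=1 S=0
  [2] read 0x59 idx=28: raw=0x5C007 flags P=1 W=1 U=1 S=0
  [3] read 0x5C idx=10: raw=0x5F007 flags P=1 W=1 U=1 S=0
  ⇒ phys 0x5FC40  [4 reads]
#4 VA=0x282C300B8A5 (r,kernel):
  [0] read 0x36 idx=5: raw=0x60007 flags P=1 W=1 U=1 S=0
  [1] read 0x60 idx=11: raw=0x61007 flags P=1 W=1 U=1 S=0
  [2] read 0x61 idx=24: raw=0x63007 flags P=1 W=1 U=1 S=0
  [3] read 0x63 idx=11: raw=0x64007 flags P=1 W=1 U=1 S=0
  ⇒ phys 0x648A5  [4 reads]
#5 VA=0x180C1E11D9D (r,kernel):
  [0] read 0x36 idx=3: raw=0x39007 flags P=1 W=1 U=1 S=0
  [1] read 0x39 idx=3: raw=0x3B007 flags P=1 W=1 U=1 S=0
  [2] read 0x3B idx=15: raw=0x3C007 flags P=1 W=1 U=1 S=0
  [3] read 0x3C idx=17: raw=0x3E007 flags P=1 W=1 U=1 S=0
  ⇒ phys 0x3ED9D  [4 reads]
#6 VA=0x500C020CAE4 (r,kernel):
  [0] read 0x36 idx=10: raw=0x65007 flags P=1 W=1 U=1 S=0
  [1] read 0x65 idx=3: raw=0x66007 flags P=1 W=1 U=1 S=0
  [2] read 0x66 idx=1: raw=0x6A007 flags P=1 W=1 U=1 S=0
  [3] read 0x6A idx=12: raw=0x6E007 flags P=1 W=1 U=1 S=0
  ⇒ phys 0x6EAE4  [4 reads]
#7 VA=0xF8080E0C032 (r,kernel):
  [0] read 0x36 idx=31: raw=0x6F007 flags P=1 W=1 U=1 S=0
  [1] read 0x6F idx=2: raw=0x71007 flags P=1 W=1 U=1 S=0
  [2] read 0x71 idx=7: raw=0x73007 flags P=1 W=1 U=1 S=0
  [3] read 0x73 idx=12: raw=0x75007 flags P=1 W=1 U=1 S=0
  ⇒ phys 0x75032  [4 reads]

TLB: [["0x180C1E11", "0x3E"], ["0x500C020C", "0x6E"], ["0xF8080E0C", "0x75"]]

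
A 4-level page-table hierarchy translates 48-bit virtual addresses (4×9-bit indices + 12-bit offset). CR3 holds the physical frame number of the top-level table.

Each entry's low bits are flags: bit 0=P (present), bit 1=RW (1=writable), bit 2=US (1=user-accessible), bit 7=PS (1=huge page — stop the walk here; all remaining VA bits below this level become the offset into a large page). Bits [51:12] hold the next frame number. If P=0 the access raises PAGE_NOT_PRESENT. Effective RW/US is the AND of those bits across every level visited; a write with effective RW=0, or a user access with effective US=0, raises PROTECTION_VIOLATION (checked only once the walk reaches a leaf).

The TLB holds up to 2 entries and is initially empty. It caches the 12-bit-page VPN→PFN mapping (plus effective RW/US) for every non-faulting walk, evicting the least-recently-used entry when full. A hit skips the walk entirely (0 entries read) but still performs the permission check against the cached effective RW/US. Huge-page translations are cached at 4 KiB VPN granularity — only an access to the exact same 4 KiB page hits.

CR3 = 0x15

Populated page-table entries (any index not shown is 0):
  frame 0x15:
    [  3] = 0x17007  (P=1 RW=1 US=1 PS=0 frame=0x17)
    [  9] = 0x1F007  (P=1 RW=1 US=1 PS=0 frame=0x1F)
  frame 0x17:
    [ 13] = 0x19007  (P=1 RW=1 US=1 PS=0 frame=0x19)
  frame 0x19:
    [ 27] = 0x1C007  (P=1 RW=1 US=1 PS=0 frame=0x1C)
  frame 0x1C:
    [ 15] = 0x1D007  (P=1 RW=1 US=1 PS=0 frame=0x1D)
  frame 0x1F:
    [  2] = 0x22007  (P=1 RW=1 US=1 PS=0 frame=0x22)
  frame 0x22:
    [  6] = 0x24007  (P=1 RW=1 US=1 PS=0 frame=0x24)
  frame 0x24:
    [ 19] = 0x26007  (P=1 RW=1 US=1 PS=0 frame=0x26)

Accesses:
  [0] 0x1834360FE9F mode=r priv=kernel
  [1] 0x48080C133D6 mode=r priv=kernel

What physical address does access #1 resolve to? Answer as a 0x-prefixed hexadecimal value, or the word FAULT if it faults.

Per-access translation:
#0 VA=0x1834360FE9F (r,kernel):
  lvl0: tbl 0x15, slot 3 ⇒ 0x17007 (P1/RW1/US1/PS0)
  lvl1: tbl 0x17, slot 13 ⇒ 0x19007 (P1/RW1/US1/PS0)
  lvl2: tbl 0x19, slot 27 ⇒ 0x1C007 (P1/RW1/US1/PS0)
  lvl3: tbl 0x1C, slot 15 ⇒ 0x1D007 (P1/RW1/US1/PS0)
  → PA=0x1DE9F  (4 entries read)
#1 VA=0x48080C133D6 (r,kernel):
  lvl0: tbl 0x15, slot 9 ⇒ 0x1F007 (P1/RW1/US1/PS0)
  lvl1: tbl 0x1F, slot 2 ⇒ 0x22007 (P1/RW1/US1/PS0)
  lvl2: tbl 0x22, slot 6 ⇒ 0x24007 (P1/RW1/US1/PS0)
  lvl3: tbl 0x24, slot 19 ⇒ 0x26007 (P1/RW1/US1/PS0)
  → PA=0x263D6  (4 entries read)

Access #1 PA: 0x263D6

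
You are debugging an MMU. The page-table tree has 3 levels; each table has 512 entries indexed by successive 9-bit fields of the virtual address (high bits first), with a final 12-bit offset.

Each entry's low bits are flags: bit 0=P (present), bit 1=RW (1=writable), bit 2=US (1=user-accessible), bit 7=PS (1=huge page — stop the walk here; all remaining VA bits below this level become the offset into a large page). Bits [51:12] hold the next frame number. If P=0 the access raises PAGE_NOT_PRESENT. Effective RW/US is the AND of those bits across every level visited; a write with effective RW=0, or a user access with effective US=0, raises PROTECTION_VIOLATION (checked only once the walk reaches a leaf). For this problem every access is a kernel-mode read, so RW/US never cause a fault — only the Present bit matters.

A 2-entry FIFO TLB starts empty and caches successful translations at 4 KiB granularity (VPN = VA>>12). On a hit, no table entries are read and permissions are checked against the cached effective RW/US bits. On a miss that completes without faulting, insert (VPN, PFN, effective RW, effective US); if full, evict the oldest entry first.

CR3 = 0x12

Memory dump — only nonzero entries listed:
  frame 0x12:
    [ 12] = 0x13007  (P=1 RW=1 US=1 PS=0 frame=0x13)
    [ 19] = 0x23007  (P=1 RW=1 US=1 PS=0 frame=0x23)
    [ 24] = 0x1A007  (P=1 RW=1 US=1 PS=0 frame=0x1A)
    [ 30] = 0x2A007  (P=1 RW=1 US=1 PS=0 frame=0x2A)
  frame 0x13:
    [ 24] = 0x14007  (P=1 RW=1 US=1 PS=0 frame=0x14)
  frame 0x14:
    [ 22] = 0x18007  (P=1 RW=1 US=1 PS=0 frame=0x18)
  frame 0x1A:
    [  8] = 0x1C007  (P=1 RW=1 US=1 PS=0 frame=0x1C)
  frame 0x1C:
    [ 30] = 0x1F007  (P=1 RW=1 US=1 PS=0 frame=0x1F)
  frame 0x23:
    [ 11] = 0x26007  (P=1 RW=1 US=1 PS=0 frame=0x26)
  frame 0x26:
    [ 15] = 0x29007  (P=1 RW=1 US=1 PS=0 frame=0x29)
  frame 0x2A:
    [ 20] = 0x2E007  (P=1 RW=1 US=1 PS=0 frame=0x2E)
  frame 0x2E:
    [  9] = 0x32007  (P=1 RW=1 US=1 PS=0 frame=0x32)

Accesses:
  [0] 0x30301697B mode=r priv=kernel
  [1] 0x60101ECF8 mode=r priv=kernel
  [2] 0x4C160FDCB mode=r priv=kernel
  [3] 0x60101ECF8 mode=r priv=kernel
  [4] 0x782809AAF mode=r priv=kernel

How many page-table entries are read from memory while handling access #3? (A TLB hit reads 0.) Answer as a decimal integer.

Walk each access:
#0 VA=0x30301697B (r,kernel):
  lvl0: tbl 0x12, slot 12 ⇒ 0x13007 (P1/RW1/US1/PS0)
  lvl1: tbl 0x13, slot 24 ⇒ 0x14007 (P1/RW1/US1/PS0)
  lvl2: tbl 0x14, slot 22 ⇒ 0x18007 (P1/RW1/US1/PS0)
  ✓ 0x1897B  — 3 lookups
#1 VA=0x60101ECF8 (r,kernel):
  lvl0: tbl 0x12, slot 24 ⇒ 0x1A007 (P1/RW1/US1/PS0)
  lvl1: tbl 0x1A, slot 8 ⇒ 0x1C007 (P1/RW1/US1/PS0)
  lvl2: tbl 0x1C, slot 30 ⇒ 0x1F007 (P1/RW1/US1/PS0)
  ✓ 0x1FCF8  — 3 lookups
#2 VA=0x4C160FDCB (r,kernel):
  lvl0: tbl 0x12, slot 19 ⇒ 0x23007 (P1/RW1/US1/PS0)
  lvl1: tbl 0x23, slot 11 ⇒ 0x26007 (P1/RW1/US1/PS0)
  lvl2: tbl 0x26, slot 15 ⇒ 0x29007 (P1/RW1/US1/PS0)
  ✓ 0x29DCB  — 3 lookups
#3 VA=0x60101ECF8 (r,kernel):
  TLB hit vpn=0x60101E → PA=0x1FCF8
#4 VA=0x782809AAF (r,kernel):
  lvl0: tbl 0x12, slot 30 ⇒ 0x2A007 (P1/RW1/US1/PS0)
  lvl1: tbl 0x2A, slot 20 ⇒ 0x2E007 (P1/RW1/US1/PS0)
  lvl2: tbl 0x2E, slot 9 ⇒ 0x32007 (P1/RW1/US1/PS0)
  ✓ 0x32AAF  — 3 lookups

Entries read for #3: 0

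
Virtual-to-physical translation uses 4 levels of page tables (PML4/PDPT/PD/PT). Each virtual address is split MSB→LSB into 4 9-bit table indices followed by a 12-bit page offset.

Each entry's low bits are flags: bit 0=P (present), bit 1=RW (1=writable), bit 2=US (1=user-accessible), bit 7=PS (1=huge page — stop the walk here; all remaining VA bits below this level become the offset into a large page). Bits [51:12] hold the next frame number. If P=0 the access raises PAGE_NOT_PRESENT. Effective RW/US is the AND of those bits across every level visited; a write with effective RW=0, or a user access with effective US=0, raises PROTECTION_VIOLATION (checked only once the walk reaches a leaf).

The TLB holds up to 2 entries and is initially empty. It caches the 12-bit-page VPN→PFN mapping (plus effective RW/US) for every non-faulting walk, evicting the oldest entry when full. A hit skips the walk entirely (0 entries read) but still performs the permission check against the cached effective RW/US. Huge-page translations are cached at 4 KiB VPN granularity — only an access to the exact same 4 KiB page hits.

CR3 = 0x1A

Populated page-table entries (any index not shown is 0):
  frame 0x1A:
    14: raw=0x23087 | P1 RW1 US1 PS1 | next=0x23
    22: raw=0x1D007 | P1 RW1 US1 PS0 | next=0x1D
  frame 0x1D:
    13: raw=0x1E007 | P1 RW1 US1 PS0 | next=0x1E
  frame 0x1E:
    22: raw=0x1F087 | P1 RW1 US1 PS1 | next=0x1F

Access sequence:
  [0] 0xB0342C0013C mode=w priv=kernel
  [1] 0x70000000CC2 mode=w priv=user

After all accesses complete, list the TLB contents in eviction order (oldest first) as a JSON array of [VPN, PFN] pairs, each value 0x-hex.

Walk each access:
#0 VA=0xB0342C0013C (w,kernel):
  L0: frame=0x1A idx=22 entry=0x1D007 [P=1 RW=1 US=1 PS=0]
  L1: frame=0x1D idx=13 entry=0x1E007 [P=1 RW=1 US=1 PS=0]
  L2: frame=0x1E idx=22 entry=0x1F087 [P=1 RW=1 US=1 PS=1]
  ✓ 0x1F13C (huge @L2)  — 3 lookups
#1 VA=0x70000000CC2 (w,user):
  L0: frame=0x1A idx=14 entry=0x23087 [P=1 RW=1 US=1 PS=1]
  ✓ 0x23CC2 (huge @L0)  — 1 lookups

TLB: [["0xB0342C00", "0x1F"], ["0x70000000", "0x23"]]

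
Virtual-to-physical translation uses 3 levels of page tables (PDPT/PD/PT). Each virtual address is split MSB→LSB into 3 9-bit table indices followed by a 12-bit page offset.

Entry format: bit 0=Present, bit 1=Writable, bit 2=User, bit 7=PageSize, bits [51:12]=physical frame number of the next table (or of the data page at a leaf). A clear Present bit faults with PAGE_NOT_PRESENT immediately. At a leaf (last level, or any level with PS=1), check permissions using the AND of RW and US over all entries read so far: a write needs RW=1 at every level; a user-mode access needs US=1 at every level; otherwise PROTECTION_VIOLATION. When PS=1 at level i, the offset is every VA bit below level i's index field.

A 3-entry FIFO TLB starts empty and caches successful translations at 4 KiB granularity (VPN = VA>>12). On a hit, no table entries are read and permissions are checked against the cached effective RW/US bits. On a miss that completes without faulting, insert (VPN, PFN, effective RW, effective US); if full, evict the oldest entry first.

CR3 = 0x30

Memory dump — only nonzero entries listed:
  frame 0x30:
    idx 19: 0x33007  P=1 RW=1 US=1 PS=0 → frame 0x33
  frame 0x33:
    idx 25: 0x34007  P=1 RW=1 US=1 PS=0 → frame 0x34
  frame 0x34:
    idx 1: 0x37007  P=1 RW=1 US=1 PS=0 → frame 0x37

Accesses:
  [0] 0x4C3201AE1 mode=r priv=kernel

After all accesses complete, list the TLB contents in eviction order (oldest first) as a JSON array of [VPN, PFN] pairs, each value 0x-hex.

Walk each access:
#0 VA=0x4C3201AE1 (r,kernel):
  [0] read 0x30 idx=19: raw=0x33007 flags P=1 W=1 U=1 S=0
  [1] read 0x33 idx=25: raw=0x34007 flags P=1 W=1 U=1 S=0
  [2] read 0x34 idx=1: raw=0x37007 flags P=1 W=1 U=1 S=0
  → PA=0x37AE1  (3 entries read)

TLB: [["0x4C3201", "0x37"]]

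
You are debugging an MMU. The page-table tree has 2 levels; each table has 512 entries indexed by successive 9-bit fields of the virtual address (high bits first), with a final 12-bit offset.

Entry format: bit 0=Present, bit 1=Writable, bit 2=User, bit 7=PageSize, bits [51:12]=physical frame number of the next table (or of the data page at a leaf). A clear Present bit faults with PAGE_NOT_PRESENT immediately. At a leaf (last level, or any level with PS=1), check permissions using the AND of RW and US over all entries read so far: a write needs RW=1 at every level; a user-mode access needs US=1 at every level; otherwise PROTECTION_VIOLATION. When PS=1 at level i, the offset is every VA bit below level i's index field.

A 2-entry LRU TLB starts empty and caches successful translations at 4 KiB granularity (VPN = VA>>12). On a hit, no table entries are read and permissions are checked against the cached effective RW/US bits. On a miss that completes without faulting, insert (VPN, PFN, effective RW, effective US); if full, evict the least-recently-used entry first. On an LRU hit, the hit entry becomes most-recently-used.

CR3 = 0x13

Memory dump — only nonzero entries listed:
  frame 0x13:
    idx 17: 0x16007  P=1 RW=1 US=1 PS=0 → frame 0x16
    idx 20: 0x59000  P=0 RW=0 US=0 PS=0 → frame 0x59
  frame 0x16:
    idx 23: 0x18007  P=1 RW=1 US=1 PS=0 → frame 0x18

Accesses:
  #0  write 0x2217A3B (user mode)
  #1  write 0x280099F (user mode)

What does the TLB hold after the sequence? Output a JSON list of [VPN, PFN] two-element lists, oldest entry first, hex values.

Walk each access:
#0 VA=0x2217A3B (w,user):
  [0] read 0x13 idx=17: raw=0x16007 flags P=1 W=1 U=1 S=0
  [1] read 0x16 idx=23: raw=0x18007 flags P=1 W=1 U=1 S=0
  → PA=0x18A3B  (2 entries read)
#1 VA=0x280099F (w,user):
  [0] read 0x13 idx=20: raw=0x59000 flags P=0 W=0 U=0 S=0
  ⇒ fault: PAGE_NOT_PRESENT  — 1 lookups

TLB: [["0x2217", "0x18"]]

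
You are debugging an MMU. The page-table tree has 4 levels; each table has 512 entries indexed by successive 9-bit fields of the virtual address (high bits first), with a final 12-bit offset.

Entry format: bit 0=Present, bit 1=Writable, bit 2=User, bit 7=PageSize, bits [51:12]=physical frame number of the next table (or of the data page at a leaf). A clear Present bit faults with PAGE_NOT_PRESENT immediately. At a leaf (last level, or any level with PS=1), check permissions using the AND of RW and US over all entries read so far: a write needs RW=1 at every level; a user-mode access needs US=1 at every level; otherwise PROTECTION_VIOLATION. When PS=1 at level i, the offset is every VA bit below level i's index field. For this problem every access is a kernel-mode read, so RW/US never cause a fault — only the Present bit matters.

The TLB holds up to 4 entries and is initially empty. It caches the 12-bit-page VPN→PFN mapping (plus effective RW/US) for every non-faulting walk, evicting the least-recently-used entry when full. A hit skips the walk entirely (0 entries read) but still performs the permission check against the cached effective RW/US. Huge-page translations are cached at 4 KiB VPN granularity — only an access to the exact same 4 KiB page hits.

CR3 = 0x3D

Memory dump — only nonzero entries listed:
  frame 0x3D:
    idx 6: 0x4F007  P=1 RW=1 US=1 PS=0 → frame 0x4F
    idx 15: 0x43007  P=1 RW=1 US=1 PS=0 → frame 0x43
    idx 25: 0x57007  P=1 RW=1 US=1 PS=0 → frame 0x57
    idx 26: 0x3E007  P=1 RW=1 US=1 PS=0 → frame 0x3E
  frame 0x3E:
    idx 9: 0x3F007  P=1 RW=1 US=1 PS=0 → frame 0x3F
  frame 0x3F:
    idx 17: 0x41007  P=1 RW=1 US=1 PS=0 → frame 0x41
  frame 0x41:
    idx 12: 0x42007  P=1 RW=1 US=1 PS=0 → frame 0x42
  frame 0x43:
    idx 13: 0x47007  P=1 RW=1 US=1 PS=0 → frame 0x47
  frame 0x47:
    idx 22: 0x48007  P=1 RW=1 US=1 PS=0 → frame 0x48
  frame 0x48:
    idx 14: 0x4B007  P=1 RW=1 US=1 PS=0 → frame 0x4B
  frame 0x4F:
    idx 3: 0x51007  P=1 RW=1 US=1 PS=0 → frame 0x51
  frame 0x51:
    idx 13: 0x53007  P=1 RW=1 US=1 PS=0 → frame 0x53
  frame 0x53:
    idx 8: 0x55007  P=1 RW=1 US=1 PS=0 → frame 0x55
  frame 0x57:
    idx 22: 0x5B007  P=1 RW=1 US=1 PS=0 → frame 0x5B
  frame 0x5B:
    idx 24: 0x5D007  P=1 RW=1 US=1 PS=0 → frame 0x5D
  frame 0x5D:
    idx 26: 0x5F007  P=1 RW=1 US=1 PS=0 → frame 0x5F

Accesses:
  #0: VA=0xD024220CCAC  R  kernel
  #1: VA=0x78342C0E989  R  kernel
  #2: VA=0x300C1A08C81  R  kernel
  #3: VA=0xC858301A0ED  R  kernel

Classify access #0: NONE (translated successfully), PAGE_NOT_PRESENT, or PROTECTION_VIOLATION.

Per-access translation:
#0 VA=0xD024220CCAC (r,kernel):
  L0 @0x3D[26] → 0x3E007  P=1,RW=1,US=1,PS=0
  L1 @0x3E[9] → 0x3F007  P=1,RW=1,US=1,PS=0
  L2 @0x3F[17] → 0x41007  P=1,RW=1,US=1,PS=0
  L3 @0x41[12] → 0x42007  P=1,RW=1,US=1,PS=0
  ✓ 0x42CAC  — 4 lookups
#1 VA=0x78342C0E989 (r,kernel):
  L0 @0x3D[15] → 0x43007  P=1,RW=1,US=1,PS=0
  L1 @0x43[13] → 0x47007  P=1,RW=1,US=1,PS=0
  L2 @0x47[22] → 0x48007  P=1,RW=1,US=1,PS=0
  L3 @0x48[14] → 0x4B007  P=1,RW=1,US=1,PS=0
  ✓ 0x4B989  — 4 lookups
#2 VA=0x300C1A08C81 (r,kernel):
  L0 @0x3D[6] → 0x4F007  P=1,RW=1,US=1,PS=0
  L1 @0x4F[3] → 0x51007  P=1,RW=1,US=1,PS=0
  L2 @0x51[13] → 0x53007  P=1,RW=1,US=1,PS=0
  L3 @0x53[8] → 0x55007  P=1,RW=1,US=1,PS=0
  ✓ 0x55C81  — 4 lookups
#3 VA=0xC858301A0ED (r,kernel):
  L0 @0x3D[25] → 0x57007  P=1,RW=1,US=1,PS=0
  L1 @0x57[22] → 0x5B007  P=1,RW=1,US=1,PS=0
  L2 @0x5B[24] → 0x5D007  P=1,RW=1,US=1,PS=0
  L3 @0x5D[26] → 0x5F007  P=1,RW=1,US=1,PS=0
  ✓ 0x5F0ED  — 4 lookups

Access #0 fault: NONE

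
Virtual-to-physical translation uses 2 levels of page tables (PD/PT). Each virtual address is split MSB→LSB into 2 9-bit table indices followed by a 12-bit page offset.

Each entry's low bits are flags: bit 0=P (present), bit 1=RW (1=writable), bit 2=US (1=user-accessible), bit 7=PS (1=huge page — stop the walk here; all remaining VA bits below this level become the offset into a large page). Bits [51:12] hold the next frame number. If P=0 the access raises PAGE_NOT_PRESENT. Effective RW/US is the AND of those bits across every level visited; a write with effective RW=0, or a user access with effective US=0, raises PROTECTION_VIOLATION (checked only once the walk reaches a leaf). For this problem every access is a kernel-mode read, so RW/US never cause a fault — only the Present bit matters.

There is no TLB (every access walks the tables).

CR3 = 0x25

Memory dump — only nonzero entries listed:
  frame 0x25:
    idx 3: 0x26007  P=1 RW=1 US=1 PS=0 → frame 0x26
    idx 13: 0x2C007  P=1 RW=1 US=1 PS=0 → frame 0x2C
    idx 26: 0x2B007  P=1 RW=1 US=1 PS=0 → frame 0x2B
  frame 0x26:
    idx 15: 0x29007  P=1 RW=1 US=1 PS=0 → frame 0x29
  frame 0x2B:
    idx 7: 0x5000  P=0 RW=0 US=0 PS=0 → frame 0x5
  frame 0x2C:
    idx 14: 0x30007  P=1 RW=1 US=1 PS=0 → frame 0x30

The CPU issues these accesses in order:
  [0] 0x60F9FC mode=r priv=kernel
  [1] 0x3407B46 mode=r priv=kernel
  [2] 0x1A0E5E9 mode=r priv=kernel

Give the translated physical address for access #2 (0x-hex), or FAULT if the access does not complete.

Trace:
#0 VA=0x60F9FC (r,kernel):
  [0] read 0x25 idx=3: raw=0x26007 flags P=1 W=1 U=1 S=0
  [1] read 0x26 idx=15: raw=0x29007 flags P=1 W=1 U=1 S=0
  ✓ 0x299FC  — 2 lookups
#1 VA=0x3407B46 (r,kernel):
  [0] read 0x25 idx=26: raw=0x2B007 flags P=1 W=1 U=1 S=0
  [1] read 0x2B idx=7: raw=0x5000 flags P=0 W=0 U=0 S=0
  ⇒ fault: PAGE_NOT_PRESENT  — 2 lookups
#2 VA=0x1A0E5E9 (r,kernel):
  [0] read 0x25 idx=13: raw=0x2C007 flags P=1 W=1 U=1 S=0
  [1] read 0x2C idx=14: raw=0x30007 flags P=1 W=1 U=1 S=0
  ✓ 0x305E9  — 2 lookups

Access #2 PA: 0x305E9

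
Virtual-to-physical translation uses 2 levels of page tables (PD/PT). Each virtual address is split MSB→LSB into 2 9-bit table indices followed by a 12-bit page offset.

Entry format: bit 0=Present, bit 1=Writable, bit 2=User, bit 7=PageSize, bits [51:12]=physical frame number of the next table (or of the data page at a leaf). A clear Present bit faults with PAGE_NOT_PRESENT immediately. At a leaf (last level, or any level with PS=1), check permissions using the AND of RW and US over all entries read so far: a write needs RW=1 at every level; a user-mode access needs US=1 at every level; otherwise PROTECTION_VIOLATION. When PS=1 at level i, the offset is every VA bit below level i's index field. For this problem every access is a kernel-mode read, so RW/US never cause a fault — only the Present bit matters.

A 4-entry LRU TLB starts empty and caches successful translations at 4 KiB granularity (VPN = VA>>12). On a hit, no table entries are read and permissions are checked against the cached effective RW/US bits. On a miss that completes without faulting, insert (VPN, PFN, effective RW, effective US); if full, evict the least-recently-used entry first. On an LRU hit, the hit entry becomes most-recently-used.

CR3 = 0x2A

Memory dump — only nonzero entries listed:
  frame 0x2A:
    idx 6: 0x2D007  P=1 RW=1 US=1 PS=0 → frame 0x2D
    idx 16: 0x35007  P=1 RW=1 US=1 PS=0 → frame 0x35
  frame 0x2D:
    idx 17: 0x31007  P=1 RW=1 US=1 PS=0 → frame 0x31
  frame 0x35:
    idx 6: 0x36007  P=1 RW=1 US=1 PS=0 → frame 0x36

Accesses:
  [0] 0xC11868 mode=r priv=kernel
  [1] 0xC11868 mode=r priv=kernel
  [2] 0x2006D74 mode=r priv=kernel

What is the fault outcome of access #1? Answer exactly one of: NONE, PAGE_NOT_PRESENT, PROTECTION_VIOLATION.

Walk each access:
#0 VA=0xC11868 (r,kernel):
  lvl0: tbl 0x2A, slot 6 ⇒ 0x2D007 (P1/RW1/US1/PS0)
  lvl1: tbl 0x2D, slot 17 ⇒ 0x31007 (P1/RW1/US1/PS0)
  ✓ 0x31868  — 2 lookups
#1 VA=0xC11868 (r,kernel):
  TLB hit vpn=0xC11 → PA=0x31868
#2 VA=0x2006D74 (r,kernel):
  lvl0: tbl 0x2A, slot 16 ⇒ 0x35007 (P1/RW1/US1/PS0)
  lvl1: tbl 0x35, slot 6 ⇒ 0x36007 (P1/RW1/US1/PS0)
  ✓ 0x36D74  — 2 lookups

Access #1 fault: NONE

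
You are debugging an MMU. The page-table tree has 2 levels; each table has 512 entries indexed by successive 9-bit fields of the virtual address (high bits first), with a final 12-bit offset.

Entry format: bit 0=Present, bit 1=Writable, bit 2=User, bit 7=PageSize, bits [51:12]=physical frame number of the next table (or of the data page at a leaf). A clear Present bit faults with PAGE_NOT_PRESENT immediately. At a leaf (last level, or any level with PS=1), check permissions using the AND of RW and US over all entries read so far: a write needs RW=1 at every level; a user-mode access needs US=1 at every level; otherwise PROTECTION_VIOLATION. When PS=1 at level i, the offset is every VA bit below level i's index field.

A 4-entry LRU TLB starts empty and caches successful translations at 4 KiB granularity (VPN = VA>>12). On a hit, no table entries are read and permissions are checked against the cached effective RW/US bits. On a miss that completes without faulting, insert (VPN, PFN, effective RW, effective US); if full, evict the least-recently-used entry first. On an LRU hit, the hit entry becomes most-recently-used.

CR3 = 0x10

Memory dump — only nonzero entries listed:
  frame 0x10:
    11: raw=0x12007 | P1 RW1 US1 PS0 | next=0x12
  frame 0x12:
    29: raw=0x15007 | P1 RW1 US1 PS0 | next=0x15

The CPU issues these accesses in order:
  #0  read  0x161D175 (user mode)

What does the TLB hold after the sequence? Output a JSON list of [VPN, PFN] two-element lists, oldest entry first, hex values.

Walk each access:
#0 VA=0x161D175 (r,user):
  L0: frame=0x10 idx=11 entry=0x12007 [P=1 RW=1 US=1 PS=0]
  L1: frame=0x12 idx=29 entry=0x15007 [P=1 RW=1 US=1 PS=0]
  → PA=0x15175  (2 entries read)

TLB: [["0x161D", "0x15"]]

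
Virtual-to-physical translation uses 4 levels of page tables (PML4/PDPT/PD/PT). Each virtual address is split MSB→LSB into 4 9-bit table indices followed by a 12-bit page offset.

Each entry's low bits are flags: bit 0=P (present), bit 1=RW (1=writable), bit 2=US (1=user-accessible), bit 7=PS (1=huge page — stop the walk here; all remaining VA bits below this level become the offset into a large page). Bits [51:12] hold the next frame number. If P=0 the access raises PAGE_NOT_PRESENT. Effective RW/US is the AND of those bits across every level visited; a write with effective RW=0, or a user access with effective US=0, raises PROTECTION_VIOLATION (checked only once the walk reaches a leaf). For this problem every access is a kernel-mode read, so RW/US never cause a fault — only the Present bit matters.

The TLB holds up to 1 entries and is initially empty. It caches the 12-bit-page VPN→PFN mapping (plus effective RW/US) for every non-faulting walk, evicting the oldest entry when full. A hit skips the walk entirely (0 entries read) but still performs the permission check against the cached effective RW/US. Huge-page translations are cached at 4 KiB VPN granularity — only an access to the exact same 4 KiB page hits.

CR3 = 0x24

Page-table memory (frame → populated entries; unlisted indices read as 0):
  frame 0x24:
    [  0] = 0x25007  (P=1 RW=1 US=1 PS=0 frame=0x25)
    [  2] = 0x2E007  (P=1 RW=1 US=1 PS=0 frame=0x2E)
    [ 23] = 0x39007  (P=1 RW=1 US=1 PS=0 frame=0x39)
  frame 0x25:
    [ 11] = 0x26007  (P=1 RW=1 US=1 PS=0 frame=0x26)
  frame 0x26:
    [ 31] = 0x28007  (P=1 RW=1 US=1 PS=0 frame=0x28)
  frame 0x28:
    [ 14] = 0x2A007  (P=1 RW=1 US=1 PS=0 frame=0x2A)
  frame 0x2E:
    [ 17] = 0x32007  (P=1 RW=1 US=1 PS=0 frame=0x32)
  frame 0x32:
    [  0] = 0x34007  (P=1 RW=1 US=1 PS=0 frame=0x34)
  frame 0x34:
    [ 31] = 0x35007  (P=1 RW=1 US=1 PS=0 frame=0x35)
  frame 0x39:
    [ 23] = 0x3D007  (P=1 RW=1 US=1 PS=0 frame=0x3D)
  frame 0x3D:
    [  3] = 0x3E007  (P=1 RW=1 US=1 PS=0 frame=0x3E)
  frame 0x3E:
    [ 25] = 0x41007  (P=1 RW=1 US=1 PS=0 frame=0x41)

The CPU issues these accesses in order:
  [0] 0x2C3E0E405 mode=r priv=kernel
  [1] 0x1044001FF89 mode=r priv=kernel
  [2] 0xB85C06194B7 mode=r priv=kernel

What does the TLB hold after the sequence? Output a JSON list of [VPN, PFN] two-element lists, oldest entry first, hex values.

Trace:
#0 VA=0x2C3E0E405 (r,kernel):
  L0 @0x24[0] → 0x25007  P=1,RW=1,US=1,PS=0
  L1 @0x25[11] → 0x26007  P=1,RW=1,US=1,PS=0
  L2 @0x26[31] → 0x28007  P=1,RW=1,US=1,PS=0
  L3 @0x28[14] → 0x2A007  P=1,RW=1,US=1,PS=0
  ✓ 0x2A405  — 4 lookups
#1 VA=0x1044001FF89 (r,kernel):
  L0 @0x24[2] → 0x2E007  P=1,RW=1,US=1,PS=0
  L1 @0x2E[17] → 0x32007  P=1,RW=1,US=1,PS=0
  L2 @0x32[0] → 0x34007  P=1,RW=1,US=1,PS=0
  L3 @0x34[31] → 0x35007  P=1,RW=1,US=1,PS=0
  ✓ 0x35F89  — 4 lookups
#2 VA=0xB85C06194B7 (r,kernel):
  L0 @0x24[23] → 0x39007  P=1,RW=1,US=1,PS=0
  L1 @0x39[23] → 0x3D007  P=1,RW=1,US=1,PS=0
  L2 @0x3D[3] → 0x3E007  P=1,RW=1,US=1,PS=0
  L3 @0x3E[25] → 0x41007  P=1,RW=1,US=1,PS=0
  ✓ 0x414B7  — 4 lookups

TLB: [["0xB85C0619", "0x41"]]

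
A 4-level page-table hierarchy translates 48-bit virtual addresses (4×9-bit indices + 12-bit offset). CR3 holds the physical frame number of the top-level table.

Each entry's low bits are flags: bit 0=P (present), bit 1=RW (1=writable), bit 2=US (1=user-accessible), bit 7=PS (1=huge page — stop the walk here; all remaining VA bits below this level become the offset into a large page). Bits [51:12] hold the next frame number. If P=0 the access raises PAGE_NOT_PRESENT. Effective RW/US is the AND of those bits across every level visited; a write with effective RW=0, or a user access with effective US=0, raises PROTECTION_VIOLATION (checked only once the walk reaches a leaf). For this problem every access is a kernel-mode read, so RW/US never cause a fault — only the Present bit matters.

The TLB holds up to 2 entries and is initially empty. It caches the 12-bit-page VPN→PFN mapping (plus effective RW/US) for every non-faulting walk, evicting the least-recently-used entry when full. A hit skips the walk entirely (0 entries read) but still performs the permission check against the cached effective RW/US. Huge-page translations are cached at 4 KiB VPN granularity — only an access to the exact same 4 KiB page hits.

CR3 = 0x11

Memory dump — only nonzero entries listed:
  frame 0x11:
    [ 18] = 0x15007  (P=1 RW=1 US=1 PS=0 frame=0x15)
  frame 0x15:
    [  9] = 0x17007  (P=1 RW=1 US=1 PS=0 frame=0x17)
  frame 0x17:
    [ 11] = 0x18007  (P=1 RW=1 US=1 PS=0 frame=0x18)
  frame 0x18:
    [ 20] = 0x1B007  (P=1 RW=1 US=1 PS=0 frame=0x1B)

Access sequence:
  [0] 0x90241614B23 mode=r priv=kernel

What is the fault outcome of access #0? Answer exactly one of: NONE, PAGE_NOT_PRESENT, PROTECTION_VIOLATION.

Walk each access:
#0 VA=0x90241614B23 (r,kernel):
  L0 @0x11[18] → 0x15007  P=1,RW=1,US=1,PS=0
  L1 @0x15[9] → 0x17007  P=1,RW=1,US=1,PS=0
  L2 @0x17[11] → 0x18007  P=1,RW=1,US=1,PS=0
  L3 @0x18[20] → 0x1B007  P=1,RW=1,US=1,PS=0
  ⇒ phys 0x1BB23  [4 reads]

Access #0 fault: NONE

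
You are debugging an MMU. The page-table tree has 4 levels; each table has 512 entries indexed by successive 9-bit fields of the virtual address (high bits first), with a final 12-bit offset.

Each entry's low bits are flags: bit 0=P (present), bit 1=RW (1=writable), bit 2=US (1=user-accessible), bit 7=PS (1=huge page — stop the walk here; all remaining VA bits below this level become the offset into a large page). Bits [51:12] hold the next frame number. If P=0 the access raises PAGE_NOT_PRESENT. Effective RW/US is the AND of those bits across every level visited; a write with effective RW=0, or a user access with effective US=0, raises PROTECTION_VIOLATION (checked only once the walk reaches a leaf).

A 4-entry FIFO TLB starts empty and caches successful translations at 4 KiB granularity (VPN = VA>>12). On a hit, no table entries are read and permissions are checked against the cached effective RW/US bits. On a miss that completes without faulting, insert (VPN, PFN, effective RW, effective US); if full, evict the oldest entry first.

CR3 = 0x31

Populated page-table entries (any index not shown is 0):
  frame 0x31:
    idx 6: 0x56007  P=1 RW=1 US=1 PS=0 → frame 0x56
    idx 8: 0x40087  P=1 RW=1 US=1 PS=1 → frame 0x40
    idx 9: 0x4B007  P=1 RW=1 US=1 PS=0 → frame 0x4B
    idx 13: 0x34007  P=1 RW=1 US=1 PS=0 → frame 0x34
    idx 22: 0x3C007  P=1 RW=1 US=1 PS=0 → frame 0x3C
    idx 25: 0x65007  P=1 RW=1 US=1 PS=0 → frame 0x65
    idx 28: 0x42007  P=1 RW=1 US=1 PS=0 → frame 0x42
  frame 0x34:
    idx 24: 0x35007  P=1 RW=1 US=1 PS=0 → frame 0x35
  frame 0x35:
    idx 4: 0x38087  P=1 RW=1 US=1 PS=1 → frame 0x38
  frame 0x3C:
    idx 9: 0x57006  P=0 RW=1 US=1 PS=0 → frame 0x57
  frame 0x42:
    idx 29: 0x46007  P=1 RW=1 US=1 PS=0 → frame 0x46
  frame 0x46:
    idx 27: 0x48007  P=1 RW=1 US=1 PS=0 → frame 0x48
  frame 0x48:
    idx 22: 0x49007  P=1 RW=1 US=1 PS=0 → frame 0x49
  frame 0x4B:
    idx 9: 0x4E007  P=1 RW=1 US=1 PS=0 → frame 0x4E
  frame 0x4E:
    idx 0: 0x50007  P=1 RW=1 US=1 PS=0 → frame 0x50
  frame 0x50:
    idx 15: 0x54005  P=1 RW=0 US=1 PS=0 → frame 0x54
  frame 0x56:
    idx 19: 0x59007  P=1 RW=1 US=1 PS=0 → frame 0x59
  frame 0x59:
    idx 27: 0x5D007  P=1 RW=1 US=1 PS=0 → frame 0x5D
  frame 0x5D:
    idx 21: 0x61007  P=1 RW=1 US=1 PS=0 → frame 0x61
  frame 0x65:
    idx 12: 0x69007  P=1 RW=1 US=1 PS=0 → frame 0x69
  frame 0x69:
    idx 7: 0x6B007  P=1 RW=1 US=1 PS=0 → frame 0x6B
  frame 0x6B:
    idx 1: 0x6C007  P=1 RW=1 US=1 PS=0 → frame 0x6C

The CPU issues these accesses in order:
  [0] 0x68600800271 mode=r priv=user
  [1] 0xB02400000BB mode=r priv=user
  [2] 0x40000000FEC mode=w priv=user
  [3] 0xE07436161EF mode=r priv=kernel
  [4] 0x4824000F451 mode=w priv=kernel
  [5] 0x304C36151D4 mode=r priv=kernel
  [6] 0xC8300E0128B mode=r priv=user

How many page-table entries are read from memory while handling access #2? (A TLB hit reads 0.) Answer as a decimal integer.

Trace:
#0 VA=0x68600800271 (r,user):
  L0 @0x31[13] → 0x34007  P=1,RW=1,US=1,PS=0
  L1 @0x34[24] → 0x35007  P=1,RW=1,US=1,PS=0
  L2 @0x35[4] → 0x38087  P=1,RW=1,US=1,PS=1
  → PA=0x38271 (huge @L2)  (3 entries read)
#1 VA=0xB02400000BB (r,user):
  L0 @0x31[22] → 0x3C007  P=1,RW=1,US=1,PS=0
  L1 @0x3C[9] → 0x57006  P=0,RW=1,US=1,PS=0
  ⇒ fault: PAGE_NOT_PRESENT  — 2 lookups
#2 VA=0x40000000FEC (w,user):
  L0 @0x31[8] → 0x40087  P=1,RW=1,US=1,PS=1
  → PA=0x40FEC (huge @L0)  (1 entries read)
#3 VA=0xE07436161EF (r,kernel):
  L0 @0x31[28] → 0x42007  P=1,RW=1,US=1,PS=0
  L1 @0x42[29] → 0x46007  P=1,RW=1,US=1,PS=0
  L2 @0x46[27] → 0x48007  P=1,RW=1,US=1,PS=0
  L3 @0x48[22] → 0x49007  P=1,RW=1,US=1,PS=0
  → PA=0x491EF  (4 entries read)
#4 VA=0x4824000F451 (w,kernel):
  L0 @0x31[9] → 0x4B007  P=1,RW=1,US=1,PS=0
  L1 @0x4B[9] → 0x4E007  P=1,RW=1,US=1,PS=0
  L2 @0x4E[0] → 0x50007  P=1,RW=1,US=1,PS=0
  L3 @0x50[15] → 0x54005  P=1,RW=0,US=1,PS=0
  ⇒ fault: PROTECTION_VIOLATION  — 4 lookups
#5 VA=0x304C36151D4 (r,kernel):
  L0 @0x31[6] → 0x56007  P=1,RW=1,US=1,PS=0
  L1 @0x56[19] → 0x59007  P=1,RW=1,US=1,PS=0
  L2 @0x59[27] → 0x5D007  P=1,RW=1,US=1,PS=0
  L3 @0x5D[21] → 0x61007  P=1,RW=1,US=1,PS=0
  → PA=0x611D4  (4 entries read)
#6 VA=0xC8300E0128B (r,user):
  L0 @0x31[25] → 0x65007  P=1,RW=1,US=1,PS=0
  L1 @0x65[12] → 0x69007  P=1,RW=1,US=1,PS=0
  L2 @0x69[7] → 0x6B007  P=1,RW=1,US=1,PS=0
  L3 @0x6B[1] → 0x6C007  P=1,RW=1,US=1,PS=0
  → PA=0x6C28B  (4 entries read)

Entries read for #2: 1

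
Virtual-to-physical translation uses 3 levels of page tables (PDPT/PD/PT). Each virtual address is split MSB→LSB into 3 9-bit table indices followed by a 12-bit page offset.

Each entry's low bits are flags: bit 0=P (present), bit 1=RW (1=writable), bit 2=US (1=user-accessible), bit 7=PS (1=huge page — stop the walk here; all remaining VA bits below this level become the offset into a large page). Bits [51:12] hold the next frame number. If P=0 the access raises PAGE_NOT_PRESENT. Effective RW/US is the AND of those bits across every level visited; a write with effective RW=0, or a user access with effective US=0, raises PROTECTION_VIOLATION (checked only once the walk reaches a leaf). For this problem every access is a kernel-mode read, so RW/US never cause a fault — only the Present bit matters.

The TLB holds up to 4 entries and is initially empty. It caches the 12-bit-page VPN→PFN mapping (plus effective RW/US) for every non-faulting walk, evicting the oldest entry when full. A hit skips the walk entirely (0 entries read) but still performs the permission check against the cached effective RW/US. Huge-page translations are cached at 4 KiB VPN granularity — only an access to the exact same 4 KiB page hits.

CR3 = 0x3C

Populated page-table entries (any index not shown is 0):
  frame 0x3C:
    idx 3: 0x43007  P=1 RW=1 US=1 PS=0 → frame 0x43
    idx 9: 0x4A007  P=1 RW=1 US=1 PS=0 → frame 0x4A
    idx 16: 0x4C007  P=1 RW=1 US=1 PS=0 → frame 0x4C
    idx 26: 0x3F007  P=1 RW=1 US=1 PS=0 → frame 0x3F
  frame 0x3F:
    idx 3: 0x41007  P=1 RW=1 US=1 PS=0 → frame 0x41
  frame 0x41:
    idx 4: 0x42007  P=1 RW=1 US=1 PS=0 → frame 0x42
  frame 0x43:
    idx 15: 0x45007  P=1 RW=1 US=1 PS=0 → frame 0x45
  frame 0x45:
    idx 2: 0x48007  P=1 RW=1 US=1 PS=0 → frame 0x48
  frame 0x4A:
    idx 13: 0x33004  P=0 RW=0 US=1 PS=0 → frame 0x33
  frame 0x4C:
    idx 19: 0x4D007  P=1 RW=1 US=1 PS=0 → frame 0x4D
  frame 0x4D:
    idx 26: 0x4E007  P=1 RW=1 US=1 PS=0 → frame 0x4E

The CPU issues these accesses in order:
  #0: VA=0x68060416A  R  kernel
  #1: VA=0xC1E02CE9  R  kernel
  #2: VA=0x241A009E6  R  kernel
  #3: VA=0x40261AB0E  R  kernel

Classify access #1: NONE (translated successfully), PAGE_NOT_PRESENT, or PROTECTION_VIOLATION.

Walk each access:
#0 VA=0x68060416A (r,kernel):
  L0: frame=0x3C idx=26 entry=0x3F007 [P=1 RW=1 US=1 PS=0]
  L1: frame=0x3F idx=3 entry=0x41007 [P=1 RW=1 US=1 PS=0]
  L2: frame=0x41 idx=4 entry=0x42007 [P=1 RW=1 US=1 PS=0]
  ⇒ phys 0x4216A  [3 reads]
#1 VA=0xC1E02CE9 (r,kernel):
  L0: frame=0x3C idx=3 entry=0x43007 [P=1 RW=1 US=1 PS=0]
  L1: frame=0x43 idx=15 entry=0x45007 [P=1 RW=1 US=1 PS=0]
  L2: frame=0x45 idx=2 entry=0x48007 [P=1 RW=1 US=1 PS=0]
  ⇒ phys 0x48CE9  [3 reads]
#2 VA=0x241A009E6 (r,kernel):
  L0: frame=0x3C idx=9 entry=0x4A007 [P=1 RW=1 US=1 PS=0]
  L1: frame=0x4A idx=13 entry=0x33004 [P=0 RW=0 US=1 PS=0]
  ✗ PAGE_NOT_PRESENT  [2 reads]
#3 VA=0x40261AB0E (r,kernel):
  L0: frame=0x3C idx=16 entry=0x4C007 [P=1 RW=1 US=1 PS=0]
  L1: frame=0x4C idx=19 entry=0x4D007 [P=1 RW=1 US=1 PS=0]
  L2: frame=0x4D idx=26 entry=0x4E007 [P=1 RW=1 US=1 PS=0]
  ⇒ phys 0x4EB0E  [3 reads]

Access #1 fault: NONE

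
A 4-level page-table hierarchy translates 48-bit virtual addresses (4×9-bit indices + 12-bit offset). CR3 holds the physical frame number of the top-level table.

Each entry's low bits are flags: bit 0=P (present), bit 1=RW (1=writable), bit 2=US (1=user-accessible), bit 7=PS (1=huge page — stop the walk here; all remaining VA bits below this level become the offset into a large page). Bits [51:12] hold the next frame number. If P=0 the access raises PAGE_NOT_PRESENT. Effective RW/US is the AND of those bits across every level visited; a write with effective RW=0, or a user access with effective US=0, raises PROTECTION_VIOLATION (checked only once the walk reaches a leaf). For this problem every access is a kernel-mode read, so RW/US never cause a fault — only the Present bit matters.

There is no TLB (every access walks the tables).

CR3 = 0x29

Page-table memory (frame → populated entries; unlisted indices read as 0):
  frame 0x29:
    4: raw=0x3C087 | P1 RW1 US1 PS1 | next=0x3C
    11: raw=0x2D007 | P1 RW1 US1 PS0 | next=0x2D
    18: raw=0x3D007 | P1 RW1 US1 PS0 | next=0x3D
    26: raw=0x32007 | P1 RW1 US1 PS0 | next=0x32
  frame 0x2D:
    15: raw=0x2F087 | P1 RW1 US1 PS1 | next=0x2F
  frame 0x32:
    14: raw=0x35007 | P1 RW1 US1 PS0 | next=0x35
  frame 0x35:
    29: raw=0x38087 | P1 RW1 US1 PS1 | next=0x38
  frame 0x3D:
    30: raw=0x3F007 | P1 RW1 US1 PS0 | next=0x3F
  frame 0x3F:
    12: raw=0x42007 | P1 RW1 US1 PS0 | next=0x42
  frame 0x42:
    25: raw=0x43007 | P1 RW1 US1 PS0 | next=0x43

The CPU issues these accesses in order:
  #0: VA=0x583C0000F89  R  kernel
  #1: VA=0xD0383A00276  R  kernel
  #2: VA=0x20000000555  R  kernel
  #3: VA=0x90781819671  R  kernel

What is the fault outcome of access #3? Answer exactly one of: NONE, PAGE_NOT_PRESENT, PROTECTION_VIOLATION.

Walk each access:
#0 VA=0x583C0000F89 (r,kernel):
  [0] read 0x29 idx=11: raw=0x2D007 flags P=1 W=1 U=1 S=0
  [1] read 0x2D idx=15: raw=0x2F087 flags P=1 W=1 U=1 S=1
  ⇒ phys 0x2FF89 (huge @L1)  [2 reads]
#1 VA=0xD0383A00276 (r,kernel):
  [0] read 0x29 idx=26: raw=0x32007 flags P=1 W=1 U=1 S=0
  [1] read 0x32 idx=14: raw=0x35007 flags P=1 W=1 U=1 S=0
  [2] read 0x35 idx=29: raw=0x38087 flags P=1 W=1 U=1 S=1
  ⇒ phys 0x38276 (huge @L2)  [3 reads]
#2 VA=0x20000000555 (r,kernel):
  [0] read 0x29 idx=4: raw=0x3C087 flags P=1 W=1 U=1 S=1
  ⇒ phys 0x3C555 (huge @L0)  [1 reads]
#3 VA=0x90781819671 (r,kernel):
  [0] read 0x29 idx=18: raw=0x3D007 flags P=1 W=1 U=1 S=0
  [1] read 0x3D idx=30: raw=0x3F007 flags P=1 W=1 U=1 S=0
  [2] read 0x3F idx=12: raw=0x42007 flags P=1 W=1 U=1 S=0
  [3] read 0x42 idx=25: raw=0x43007 flags P=1 W=1 U=1 S=0
  ⇒ phys 0x43671  [4 reads]

Access #3 fault: NONE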